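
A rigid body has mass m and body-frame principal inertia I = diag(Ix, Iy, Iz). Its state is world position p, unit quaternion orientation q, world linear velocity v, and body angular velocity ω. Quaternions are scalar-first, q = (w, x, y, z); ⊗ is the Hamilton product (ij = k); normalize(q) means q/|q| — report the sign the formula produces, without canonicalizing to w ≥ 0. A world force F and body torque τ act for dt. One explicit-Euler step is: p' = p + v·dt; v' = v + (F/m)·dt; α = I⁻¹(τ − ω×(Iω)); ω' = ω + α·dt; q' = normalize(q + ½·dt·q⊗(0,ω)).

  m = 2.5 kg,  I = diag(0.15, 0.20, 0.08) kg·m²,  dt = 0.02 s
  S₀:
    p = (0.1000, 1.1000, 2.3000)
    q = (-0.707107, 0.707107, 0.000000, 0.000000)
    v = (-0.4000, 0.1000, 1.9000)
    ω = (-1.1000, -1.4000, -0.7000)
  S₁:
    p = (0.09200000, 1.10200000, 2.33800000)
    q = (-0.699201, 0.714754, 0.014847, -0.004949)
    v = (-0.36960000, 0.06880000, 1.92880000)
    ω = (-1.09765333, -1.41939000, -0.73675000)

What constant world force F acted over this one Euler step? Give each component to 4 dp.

F = (3.8000, -3.9000, 3.6000)

velocity change Δv = (0.03040000, -0.03120000, 0.02880000)
applied force F = (3.8000, -3.9000, 3.6000)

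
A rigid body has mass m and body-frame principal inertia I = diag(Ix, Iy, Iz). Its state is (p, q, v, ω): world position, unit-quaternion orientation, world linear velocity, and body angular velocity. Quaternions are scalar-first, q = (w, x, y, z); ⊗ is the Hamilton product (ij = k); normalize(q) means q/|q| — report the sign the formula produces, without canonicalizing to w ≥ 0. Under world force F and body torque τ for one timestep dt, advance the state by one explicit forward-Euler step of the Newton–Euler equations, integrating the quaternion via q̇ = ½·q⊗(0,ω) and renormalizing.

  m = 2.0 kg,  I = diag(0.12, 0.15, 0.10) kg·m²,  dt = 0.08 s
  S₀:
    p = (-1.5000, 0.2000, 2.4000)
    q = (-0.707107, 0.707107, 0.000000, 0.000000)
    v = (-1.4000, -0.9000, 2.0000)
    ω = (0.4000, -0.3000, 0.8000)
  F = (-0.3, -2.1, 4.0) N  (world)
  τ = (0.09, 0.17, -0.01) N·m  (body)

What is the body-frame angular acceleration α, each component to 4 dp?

precession coupling ω×(Iω) = (0.0120, 0.0064, -0.0036)
α = I⁻¹(τ − ω×Iω) = (0.6500, 1.0907, -0.0640)

α = (0.6500, 1.0907, -0.0640)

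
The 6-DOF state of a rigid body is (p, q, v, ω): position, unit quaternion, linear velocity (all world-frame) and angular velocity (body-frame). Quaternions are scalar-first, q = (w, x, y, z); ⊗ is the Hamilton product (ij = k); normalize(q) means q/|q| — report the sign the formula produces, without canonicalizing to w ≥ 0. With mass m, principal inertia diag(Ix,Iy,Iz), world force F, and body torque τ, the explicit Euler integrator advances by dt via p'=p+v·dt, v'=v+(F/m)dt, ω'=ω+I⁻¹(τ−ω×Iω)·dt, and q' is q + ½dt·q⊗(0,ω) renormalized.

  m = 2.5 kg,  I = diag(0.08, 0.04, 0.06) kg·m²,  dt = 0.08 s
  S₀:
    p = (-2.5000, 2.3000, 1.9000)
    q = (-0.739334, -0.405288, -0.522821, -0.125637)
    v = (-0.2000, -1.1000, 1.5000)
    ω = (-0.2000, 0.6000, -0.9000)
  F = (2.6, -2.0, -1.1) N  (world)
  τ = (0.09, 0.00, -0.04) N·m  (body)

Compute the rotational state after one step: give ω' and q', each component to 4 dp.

ω' = (-0.0992, 0.5928, -0.9597)
q' = (-0.7338, -0.3772, -0.5536, -0.1128)

gyro term ω×Iω = (-0.0108, 0.0036, 0.0048)
(τ − ω×Iω)/I = (1.2600, -0.0900, -0.7467)
new body rate ω' = (-0.0992, 0.5928, -0.9597)
q⊗(0,ω) = (0.1195617, 0.6937879, -0.7832322, 0.3176636)
q' = normalize(q + ½dt·q⊗(0,ω)) = (-0.7338, -0.3772, -0.5536, -0.1128)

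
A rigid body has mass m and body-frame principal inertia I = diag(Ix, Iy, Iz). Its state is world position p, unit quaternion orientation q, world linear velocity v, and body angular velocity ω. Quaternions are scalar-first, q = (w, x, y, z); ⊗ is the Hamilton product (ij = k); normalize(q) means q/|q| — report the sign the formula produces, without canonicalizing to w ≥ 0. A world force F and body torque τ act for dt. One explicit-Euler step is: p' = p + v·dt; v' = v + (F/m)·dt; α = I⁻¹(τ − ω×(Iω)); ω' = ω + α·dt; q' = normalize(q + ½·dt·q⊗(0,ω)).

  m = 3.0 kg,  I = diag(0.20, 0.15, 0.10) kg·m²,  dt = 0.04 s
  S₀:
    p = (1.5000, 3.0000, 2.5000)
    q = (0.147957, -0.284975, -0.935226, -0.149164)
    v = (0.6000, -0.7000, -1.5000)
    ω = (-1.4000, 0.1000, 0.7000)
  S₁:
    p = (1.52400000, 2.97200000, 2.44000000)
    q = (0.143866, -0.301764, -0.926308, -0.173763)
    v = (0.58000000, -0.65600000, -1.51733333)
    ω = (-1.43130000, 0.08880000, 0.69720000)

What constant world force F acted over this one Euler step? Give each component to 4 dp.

velocity change Δv = (-0.02000000, 0.04400000, -0.01733333)
m·(v₁−v₀)/dt = (-1.5000, 3.3000, -1.3000)

F = (-1.5000, 3.3000, -1.3000)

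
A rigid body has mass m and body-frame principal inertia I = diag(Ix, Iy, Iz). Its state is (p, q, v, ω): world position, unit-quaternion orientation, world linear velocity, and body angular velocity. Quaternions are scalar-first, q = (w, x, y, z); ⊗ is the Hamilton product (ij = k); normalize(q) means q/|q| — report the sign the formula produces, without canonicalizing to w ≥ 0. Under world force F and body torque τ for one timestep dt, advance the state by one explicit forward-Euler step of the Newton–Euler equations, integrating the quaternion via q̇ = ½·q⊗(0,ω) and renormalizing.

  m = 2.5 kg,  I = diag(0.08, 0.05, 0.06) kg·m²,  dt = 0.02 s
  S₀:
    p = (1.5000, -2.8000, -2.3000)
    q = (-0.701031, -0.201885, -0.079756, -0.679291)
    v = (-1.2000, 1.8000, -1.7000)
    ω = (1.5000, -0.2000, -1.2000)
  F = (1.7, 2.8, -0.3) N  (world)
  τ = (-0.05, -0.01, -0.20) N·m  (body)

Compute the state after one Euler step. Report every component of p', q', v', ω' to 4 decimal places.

p' = (1.4760, -2.7640, -2.3340)
q' = (-0.7062, -0.2128, -0.0909, -0.6692)
v' = (-1.1864, 1.8224, -1.7024)
ω' = (1.4869, -0.1896, -1.2697)

(τ − ω×Iω)/I = (-0.6550, 0.5200, -3.4833)
new body rate ω' = (1.4869, -0.1896, -1.2697)
q⊗(0,ω) = (-0.5282729, -1.0916975, -1.1209923, 1.0012482)
q + ½dt·q⊗(0,ω), renormalized = (-0.7062, -0.2128, -0.0909, -0.6692)
new position p' = (1.4760, -2.7640, -2.3340)
v + (F/m)dt = (-1.1864, 1.8224, -1.7024)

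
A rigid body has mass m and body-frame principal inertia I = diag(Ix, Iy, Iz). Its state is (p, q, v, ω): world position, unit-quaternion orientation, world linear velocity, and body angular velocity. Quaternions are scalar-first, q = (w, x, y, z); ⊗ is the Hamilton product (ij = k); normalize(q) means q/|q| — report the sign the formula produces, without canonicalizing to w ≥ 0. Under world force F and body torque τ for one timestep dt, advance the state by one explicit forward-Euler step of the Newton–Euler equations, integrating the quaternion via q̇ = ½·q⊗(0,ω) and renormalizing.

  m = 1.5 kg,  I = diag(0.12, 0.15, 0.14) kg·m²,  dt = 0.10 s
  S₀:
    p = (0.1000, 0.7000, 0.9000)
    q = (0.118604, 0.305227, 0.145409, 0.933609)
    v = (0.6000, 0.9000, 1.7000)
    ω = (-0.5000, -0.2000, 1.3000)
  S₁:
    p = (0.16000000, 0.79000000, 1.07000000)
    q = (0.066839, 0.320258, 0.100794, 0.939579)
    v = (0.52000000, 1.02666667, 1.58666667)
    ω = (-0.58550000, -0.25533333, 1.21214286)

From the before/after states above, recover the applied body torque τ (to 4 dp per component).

τ = (-0.1000, -0.0700, -0.1200)

rate change Δω = (-0.08550000, -0.05533333, -0.08785714)
τ = I·(Δω/dt) + ω₀×(Iω₀) = (-0.1000, -0.0700, -0.1200)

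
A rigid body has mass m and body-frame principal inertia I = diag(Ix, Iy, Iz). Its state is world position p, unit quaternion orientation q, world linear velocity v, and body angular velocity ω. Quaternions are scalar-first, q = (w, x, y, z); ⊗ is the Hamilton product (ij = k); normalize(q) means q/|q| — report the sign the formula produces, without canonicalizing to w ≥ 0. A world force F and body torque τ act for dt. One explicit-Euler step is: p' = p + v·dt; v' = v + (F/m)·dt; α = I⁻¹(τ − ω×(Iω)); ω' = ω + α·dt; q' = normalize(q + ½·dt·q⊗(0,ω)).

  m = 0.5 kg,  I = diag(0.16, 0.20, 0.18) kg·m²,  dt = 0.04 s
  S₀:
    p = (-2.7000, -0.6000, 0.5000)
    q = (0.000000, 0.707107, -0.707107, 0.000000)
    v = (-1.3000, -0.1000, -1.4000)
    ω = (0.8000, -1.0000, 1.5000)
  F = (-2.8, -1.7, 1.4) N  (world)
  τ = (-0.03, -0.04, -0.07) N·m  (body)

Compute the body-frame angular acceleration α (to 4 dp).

α = (-0.3750, -0.0800, -0.2111)

precession coupling ω×(Iω) = (0.0300, -0.0240, -0.0320)
α = I⁻¹(τ − ω×Iω) = (-0.3750, -0.0800, -0.2111)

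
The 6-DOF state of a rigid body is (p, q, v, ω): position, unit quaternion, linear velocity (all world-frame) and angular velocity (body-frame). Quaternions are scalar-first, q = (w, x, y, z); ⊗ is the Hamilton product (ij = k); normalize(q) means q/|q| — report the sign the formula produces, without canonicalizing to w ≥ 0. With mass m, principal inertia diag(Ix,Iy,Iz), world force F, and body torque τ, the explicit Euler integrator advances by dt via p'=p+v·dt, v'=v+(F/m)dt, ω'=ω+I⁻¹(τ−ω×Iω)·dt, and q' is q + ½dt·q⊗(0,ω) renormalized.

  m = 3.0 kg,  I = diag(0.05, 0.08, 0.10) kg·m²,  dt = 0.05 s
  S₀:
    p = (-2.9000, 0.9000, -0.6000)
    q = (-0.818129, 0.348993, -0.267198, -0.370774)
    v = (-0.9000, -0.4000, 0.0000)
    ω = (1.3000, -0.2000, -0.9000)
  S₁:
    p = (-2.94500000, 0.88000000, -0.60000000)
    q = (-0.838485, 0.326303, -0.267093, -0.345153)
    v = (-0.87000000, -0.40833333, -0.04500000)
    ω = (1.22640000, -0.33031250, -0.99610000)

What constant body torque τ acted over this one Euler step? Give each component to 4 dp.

τ = (-0.0700, -0.1500, -0.2000)

rate change Δω = (-0.07360000, -0.13031250, -0.09610000)
gyro term ω₀×Iω₀ = (0.0036, 0.0585, -0.0078)
applied torque τ = (-0.0700, -0.1500, -0.2000)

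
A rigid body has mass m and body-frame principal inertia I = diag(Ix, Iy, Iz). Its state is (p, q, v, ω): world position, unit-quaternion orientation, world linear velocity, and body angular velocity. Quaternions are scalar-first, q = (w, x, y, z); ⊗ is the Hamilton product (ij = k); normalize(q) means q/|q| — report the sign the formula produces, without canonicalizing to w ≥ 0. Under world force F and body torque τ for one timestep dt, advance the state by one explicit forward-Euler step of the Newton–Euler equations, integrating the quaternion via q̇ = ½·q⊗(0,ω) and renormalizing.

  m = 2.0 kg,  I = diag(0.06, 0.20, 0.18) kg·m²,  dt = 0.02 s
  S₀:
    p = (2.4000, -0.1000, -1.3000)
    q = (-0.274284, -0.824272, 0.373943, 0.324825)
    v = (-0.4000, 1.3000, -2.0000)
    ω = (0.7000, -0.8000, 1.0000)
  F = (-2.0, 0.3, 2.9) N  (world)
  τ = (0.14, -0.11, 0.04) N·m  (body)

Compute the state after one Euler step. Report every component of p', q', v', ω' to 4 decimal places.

new position p' = (2.3920, -0.0740, -1.3400)
v + (F/m)dt = (-0.4200, 1.3030, -1.9710)
gyro term ω×Iω = (0.0160, -0.0840, -0.0784)
α = I⁻¹(τ − ω×Iω) = (2.0667, -0.1300, 0.6578)
ω' = ω + α·dt = (0.7413, -0.8026, 1.0132)
q⊗(0,ω) = (0.5513198, 0.4418042, 1.2710767, 0.1233735)
q' = normalize(q + ½dt·q⊗(0,ω)) = (-0.2687, -0.8198, 0.3866, 0.3260)

p' = (2.3920, -0.0740, -1.3400)
q' = (-0.2687, -0.8198, 0.3866, 0.3260)
v' = (-0.4200, 1.3030, -1.9710)
ω' = (0.7413, -0.8026, 1.0132)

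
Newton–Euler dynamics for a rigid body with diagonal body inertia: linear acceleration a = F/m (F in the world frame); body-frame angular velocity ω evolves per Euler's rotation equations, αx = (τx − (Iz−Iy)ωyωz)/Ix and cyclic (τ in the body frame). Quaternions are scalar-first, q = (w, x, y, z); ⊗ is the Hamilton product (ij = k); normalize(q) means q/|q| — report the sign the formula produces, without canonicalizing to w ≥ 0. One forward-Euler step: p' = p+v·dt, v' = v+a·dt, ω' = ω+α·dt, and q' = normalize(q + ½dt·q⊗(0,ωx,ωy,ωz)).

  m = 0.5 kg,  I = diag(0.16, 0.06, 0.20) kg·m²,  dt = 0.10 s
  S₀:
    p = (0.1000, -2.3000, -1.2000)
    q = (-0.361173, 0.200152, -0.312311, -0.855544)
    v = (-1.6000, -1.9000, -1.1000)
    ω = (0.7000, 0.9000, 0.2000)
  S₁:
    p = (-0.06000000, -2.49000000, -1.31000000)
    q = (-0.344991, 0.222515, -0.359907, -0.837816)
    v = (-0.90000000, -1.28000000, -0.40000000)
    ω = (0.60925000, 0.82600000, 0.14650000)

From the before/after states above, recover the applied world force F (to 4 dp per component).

Δv = v₁−v₀ = (0.70000000, 0.62000000, 0.70000000)
m·(v₁−v₀)/dt = (3.5000, 3.1000, 3.5000)

F = (3.5000, 3.1000, 3.5000)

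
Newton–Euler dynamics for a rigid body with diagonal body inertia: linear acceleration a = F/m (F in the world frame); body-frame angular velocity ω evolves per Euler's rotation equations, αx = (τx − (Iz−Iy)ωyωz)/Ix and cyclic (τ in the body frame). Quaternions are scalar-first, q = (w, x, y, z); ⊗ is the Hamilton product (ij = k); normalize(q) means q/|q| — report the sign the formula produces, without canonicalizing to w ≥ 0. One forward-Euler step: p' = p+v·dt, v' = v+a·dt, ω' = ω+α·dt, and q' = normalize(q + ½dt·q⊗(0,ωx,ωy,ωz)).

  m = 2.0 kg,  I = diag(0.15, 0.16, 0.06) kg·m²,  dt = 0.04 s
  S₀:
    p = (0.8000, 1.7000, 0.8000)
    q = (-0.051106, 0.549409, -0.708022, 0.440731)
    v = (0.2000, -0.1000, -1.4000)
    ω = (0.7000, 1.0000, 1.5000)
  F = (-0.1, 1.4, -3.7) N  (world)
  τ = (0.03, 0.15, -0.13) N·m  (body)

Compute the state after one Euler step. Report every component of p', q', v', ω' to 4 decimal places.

gyro term ω×Iω = (-0.1500, 0.0945, 0.0070)
(τ − ω×Iω)/I = (1.2000, 0.3469, -2.2833)
ω' = ω + α·dt = (0.7480, 1.0139, 1.4087)
q⊗(0,ω) = (-0.3376608, -1.5385382, -0.5667078, 0.9683654)
q' = normalize(q + ½dt·q⊗(0,ω)) = (-0.0578, 0.5183, -0.7188, 0.4598)
p' = p + v·dt = (0.8080, 1.6960, 0.7440)
new velocity v' = (0.1980, -0.0720, -1.4740)

p' = (0.8080, 1.6960, 0.7440)
q' = (-0.0578, 0.5183, -0.7188, 0.4598)
v' = (0.1980, -0.0720, -1.4740)
ω' = (0.7480, 1.0139, 1.4087)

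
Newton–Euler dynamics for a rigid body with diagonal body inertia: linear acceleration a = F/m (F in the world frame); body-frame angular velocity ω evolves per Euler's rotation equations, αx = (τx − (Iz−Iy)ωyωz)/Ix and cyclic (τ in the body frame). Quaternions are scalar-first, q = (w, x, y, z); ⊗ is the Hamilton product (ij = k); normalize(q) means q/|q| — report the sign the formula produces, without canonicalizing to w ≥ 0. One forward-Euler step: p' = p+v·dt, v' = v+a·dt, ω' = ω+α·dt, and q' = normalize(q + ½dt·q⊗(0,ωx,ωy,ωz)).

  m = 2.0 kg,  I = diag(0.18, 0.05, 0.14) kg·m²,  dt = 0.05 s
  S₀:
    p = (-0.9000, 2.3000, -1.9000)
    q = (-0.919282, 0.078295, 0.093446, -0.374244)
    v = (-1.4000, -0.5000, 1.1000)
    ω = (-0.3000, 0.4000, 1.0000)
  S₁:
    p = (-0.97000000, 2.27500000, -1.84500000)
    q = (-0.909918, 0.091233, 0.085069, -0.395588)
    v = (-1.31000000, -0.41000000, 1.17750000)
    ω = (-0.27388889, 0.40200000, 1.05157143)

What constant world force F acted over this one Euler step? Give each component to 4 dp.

v₁ − v₀ = (0.09000000, 0.09000000, 0.07750000)
applied force F = (3.6000, 3.6000, 3.1000)

F = (3.6000, 3.6000, 3.1000)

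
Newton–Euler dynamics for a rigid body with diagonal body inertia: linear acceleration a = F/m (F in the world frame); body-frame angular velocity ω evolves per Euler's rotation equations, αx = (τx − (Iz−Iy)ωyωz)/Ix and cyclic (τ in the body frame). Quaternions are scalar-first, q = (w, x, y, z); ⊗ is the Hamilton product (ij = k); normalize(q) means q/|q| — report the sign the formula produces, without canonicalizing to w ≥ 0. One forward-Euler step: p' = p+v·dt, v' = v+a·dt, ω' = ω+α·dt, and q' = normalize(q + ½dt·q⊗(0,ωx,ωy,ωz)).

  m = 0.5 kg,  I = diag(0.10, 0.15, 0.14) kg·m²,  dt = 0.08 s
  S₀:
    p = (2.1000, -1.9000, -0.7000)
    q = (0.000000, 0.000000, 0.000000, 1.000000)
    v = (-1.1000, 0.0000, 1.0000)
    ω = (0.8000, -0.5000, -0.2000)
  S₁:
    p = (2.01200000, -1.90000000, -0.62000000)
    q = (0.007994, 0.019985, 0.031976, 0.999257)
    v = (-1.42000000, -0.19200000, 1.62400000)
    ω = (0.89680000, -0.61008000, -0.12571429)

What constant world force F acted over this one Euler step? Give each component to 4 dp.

Δv = v₁−v₀ = (-0.32000000, -0.19200000, 0.62400000)
m·(v₁−v₀)/dt = (-2.0000, -1.2000, 3.9000)

F = (-2.0000, -1.2000, 3.9000)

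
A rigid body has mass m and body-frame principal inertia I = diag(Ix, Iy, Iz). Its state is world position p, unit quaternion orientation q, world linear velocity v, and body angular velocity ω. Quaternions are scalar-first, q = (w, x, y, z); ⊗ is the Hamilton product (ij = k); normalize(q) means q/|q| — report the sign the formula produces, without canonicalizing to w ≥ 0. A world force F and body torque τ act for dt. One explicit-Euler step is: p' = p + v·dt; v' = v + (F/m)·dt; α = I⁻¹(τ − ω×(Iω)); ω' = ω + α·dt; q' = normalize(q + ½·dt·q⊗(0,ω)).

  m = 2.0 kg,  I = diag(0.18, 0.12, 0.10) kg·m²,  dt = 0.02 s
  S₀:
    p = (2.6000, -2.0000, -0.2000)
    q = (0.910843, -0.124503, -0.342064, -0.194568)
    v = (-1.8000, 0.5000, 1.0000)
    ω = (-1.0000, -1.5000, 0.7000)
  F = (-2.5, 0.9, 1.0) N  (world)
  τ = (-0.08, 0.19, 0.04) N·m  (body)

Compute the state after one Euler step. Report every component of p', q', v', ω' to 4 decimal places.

a = (-1.2500, 0.4500, 0.5000)
new position p' = (2.5640, -1.9900, -0.1800)
new velocity v' = (-1.8250, 0.5090, 1.0100)
precession coupling ω×(Iω) = (0.0210, -0.0560, -0.0900)
(τ − ω×Iω)/I = (-0.5611, 2.0500, 1.3000)
ω' = ω + α·dt = (-1.0112, -1.4590, 0.7260)
2q̇ = q⊗(0,ω) = (-0.5014014, -1.4421398, -1.0845444, 0.4822806)
q' = normalize(q + ½dt·q⊗(0,ω)) = (0.9057, -0.1389, -0.3528, -0.1897)

p' = (2.5640, -1.9900, -0.1800)
q' = (0.9057, -0.1389, -0.3528, -0.1897)
v' = (-1.8250, 0.5090, 1.0100)
ω' = (-1.0112, -1.4590, 0.7260)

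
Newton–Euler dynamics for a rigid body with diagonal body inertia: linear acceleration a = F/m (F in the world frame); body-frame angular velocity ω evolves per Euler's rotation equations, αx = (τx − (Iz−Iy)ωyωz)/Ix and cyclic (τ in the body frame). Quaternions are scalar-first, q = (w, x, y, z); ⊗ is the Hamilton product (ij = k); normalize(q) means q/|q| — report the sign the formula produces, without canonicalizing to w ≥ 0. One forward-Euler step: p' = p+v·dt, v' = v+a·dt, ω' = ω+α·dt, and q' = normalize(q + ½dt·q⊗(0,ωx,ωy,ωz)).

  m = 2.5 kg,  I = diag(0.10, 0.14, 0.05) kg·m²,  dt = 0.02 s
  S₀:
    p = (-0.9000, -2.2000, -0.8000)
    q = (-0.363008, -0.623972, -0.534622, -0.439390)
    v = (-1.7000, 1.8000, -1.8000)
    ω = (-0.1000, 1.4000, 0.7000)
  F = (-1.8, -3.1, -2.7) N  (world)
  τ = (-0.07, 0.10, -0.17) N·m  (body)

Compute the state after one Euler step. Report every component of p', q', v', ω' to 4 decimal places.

p' = (-0.9340, -2.1640, -0.8360)
q' = (-0.3530, -0.6211, -0.5348, -0.4511)
v' = (-1.7144, 1.7752, -1.8216)
ω' = (-0.0964, 1.4148, 0.6342)

(τ − ω×Iω)/I = (0.1820, 0.7393, -3.2880)
new body rate ω' = (-0.0964, 1.4148, 0.6342)
Hamilton product q⊗(0,ω) = (0.9936466, 0.2772114, -0.0274918, -1.1811286)
q + ½dt·q⊗(0,ω), renormalized = (-0.3530, -0.6211, -0.5348, -0.4511)
p + v·dt = (-0.9340, -2.1640, -0.8360)
v + (F/m)dt = (-1.7144, 1.7752, -1.8216)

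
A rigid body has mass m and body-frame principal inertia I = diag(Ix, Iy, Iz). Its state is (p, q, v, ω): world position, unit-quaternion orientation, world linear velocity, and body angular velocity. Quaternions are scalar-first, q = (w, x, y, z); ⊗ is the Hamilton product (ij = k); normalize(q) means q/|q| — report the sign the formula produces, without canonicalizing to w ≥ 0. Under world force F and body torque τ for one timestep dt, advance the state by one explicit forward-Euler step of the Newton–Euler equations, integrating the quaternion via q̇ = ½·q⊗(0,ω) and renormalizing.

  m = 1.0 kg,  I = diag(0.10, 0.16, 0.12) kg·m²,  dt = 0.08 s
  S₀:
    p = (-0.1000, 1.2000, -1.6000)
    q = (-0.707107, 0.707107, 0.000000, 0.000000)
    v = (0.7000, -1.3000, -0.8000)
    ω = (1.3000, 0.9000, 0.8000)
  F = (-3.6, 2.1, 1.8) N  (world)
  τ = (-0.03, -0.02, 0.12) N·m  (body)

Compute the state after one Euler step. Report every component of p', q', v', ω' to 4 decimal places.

p' = (-0.0440, 1.0960, -1.6640)
q' = (-0.7420, 0.6687, -0.0480, 0.0028)
v' = (0.4120, -1.1320, -0.6560)
ω' = (1.2990, 0.9004, 0.8332)

p' = p + v·dt = (-0.0440, 1.0960, -1.6640)
new velocity v' = (0.4120, -1.1320, -0.6560)
(τ − ω×Iω)/I = (-0.0120, 0.0050, 0.4150)
new body rate ω' = (1.2990, 0.9004, 0.8332)
Hamilton product q⊗(0,ω) = (-0.9192391, -0.9192391, -1.2020819, 0.0707107)
q' = normalize(q + ½dt·q⊗(0,ω)) = (-0.7420, 0.6687, -0.0480, 0.0028)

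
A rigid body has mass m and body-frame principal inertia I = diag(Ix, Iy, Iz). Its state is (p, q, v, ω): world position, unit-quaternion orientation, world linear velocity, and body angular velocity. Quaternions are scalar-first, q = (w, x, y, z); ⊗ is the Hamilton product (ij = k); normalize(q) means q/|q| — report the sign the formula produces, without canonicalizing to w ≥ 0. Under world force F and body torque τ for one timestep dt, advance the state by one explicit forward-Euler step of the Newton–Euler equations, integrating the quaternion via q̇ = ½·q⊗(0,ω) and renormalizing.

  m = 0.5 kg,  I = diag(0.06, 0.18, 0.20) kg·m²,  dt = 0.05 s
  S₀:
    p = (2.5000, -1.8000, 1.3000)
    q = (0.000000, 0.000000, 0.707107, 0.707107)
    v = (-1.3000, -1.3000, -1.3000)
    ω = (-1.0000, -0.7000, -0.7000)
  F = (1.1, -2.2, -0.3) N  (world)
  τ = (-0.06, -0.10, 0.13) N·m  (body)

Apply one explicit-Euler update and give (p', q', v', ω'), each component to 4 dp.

angular accel α = (-1.1633, -0.0111, 0.2300)
ω' = ω + α·dt = (-1.0582, -0.7006, -0.6885)
2q̇ = q⊗(0,ω) = (0.9899498, 0.0000000, -0.7071070, 0.7071070)
q' = normalize(q + ½dt·q⊗(0,ω)) = (0.0247, 0.0000, 0.6890, 0.7243)
p + v·dt = (2.4350, -1.8650, 1.2350)
v' = v + a·dt = (-1.1900, -1.5200, -1.3300)

p' = (2.4350, -1.8650, 1.2350)
q' = (0.0247, 0.0000, 0.6890, 0.7243)
v' = (-1.1900, -1.5200, -1.3300)
ω' = (-1.0582, -0.7006, -0.6885)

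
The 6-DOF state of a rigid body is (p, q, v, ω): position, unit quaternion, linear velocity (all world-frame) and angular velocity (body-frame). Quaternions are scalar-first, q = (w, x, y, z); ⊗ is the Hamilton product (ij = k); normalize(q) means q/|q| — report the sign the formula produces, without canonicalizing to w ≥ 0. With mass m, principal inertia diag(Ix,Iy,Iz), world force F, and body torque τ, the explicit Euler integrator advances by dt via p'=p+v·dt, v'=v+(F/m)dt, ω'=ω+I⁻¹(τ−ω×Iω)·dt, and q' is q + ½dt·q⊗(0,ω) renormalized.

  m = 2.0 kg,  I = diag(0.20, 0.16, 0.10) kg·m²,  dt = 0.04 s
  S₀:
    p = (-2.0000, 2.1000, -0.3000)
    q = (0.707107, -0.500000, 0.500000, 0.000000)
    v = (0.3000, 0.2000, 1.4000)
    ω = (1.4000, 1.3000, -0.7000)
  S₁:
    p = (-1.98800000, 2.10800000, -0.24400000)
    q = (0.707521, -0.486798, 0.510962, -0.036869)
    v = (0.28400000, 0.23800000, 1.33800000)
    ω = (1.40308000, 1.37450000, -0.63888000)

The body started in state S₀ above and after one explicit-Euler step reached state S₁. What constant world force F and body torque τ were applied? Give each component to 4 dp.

F = (-0.8000, 1.9000, -3.1000)
τ = (0.0700, 0.2000, 0.0800)

velocity change Δv = (-0.01600000, 0.03800000, -0.06200000)
applied force F = (-0.8000, 1.9000, -3.1000)
ω₁ − ω₀ = (0.00308000, 0.07450000, 0.06112000)
applied torque τ = (0.0700, 0.2000, 0.0800)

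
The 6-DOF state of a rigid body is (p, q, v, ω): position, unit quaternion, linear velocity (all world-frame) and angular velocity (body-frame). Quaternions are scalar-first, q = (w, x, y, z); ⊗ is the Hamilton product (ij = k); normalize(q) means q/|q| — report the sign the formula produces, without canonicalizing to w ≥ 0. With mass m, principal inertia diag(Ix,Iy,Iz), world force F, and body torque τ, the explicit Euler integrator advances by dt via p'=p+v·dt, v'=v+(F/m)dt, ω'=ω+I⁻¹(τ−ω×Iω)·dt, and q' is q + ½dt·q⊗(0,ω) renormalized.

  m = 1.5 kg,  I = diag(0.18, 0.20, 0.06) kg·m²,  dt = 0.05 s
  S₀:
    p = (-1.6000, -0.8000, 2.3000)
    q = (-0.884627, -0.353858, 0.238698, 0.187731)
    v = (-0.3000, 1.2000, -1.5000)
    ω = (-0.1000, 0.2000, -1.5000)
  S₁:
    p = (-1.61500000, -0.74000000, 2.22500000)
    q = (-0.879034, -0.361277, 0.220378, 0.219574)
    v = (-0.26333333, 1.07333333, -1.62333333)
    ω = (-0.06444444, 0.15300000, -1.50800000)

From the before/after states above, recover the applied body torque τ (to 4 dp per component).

τ = (0.1700, -0.1700, -0.0100)

rate change Δω = (0.03555556, -0.04700000, -0.00800000)
applied torque τ = (0.1700, -0.1700, -0.0100)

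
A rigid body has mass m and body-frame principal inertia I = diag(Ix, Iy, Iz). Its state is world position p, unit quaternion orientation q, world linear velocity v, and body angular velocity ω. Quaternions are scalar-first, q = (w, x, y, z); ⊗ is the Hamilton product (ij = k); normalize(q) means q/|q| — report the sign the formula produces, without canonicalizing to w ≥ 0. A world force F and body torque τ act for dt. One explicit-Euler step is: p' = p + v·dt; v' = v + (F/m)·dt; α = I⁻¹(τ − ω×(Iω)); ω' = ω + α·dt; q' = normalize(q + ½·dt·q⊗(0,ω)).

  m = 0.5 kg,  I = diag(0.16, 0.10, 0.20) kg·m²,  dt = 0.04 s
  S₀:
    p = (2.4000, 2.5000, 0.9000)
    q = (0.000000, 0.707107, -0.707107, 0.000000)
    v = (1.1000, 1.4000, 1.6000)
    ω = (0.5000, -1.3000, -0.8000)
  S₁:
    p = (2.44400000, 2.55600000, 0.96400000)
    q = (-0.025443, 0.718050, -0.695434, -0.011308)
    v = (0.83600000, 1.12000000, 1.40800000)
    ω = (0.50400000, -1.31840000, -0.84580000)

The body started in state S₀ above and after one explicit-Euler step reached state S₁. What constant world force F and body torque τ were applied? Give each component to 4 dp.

F = (-3.3000, -3.5000, -2.4000)
τ = (0.1200, -0.0300, -0.1900)

rate change Δω = (0.00400000, -0.01840000, -0.04580000)
ω₀×(Iω₀) = (0.1040, 0.0160, 0.0390)
I·α + gyro = (0.1200, -0.0300, -0.1900)
v₁ − v₀ = (-0.26400000, -0.28000000, -0.19200000)
applied force F = (-3.3000, -3.5000, -2.4000)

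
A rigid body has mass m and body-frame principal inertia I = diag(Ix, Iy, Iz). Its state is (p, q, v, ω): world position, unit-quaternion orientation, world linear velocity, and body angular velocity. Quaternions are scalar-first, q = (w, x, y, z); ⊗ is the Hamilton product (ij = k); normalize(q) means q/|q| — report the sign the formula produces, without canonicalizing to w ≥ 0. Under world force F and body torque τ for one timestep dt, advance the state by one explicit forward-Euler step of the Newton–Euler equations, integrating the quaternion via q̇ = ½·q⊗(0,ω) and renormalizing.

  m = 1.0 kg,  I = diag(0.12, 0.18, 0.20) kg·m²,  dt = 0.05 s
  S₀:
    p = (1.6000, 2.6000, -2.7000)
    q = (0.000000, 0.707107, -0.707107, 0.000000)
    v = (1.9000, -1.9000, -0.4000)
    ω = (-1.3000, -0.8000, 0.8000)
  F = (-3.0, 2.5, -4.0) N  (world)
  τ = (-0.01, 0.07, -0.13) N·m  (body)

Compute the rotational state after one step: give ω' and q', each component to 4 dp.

gyro term ω×Iω = (-0.0128, 0.0832, 0.0624)
angular accel α = (0.0233, -0.0733, -0.9620)
ω + α·dt = (-1.2988, -0.8037, 0.7519)
q⊗(0,ω) = (0.3535535, -0.5656856, -0.5656856, -1.4849247)
q + ½dt·q⊗(0,ω), renormalized = (0.0088, 0.6923, -0.7206, -0.0371)

ω' = (-1.2988, -0.8037, 0.7519)
q' = (0.0088, 0.6923, -0.7206, -0.0371)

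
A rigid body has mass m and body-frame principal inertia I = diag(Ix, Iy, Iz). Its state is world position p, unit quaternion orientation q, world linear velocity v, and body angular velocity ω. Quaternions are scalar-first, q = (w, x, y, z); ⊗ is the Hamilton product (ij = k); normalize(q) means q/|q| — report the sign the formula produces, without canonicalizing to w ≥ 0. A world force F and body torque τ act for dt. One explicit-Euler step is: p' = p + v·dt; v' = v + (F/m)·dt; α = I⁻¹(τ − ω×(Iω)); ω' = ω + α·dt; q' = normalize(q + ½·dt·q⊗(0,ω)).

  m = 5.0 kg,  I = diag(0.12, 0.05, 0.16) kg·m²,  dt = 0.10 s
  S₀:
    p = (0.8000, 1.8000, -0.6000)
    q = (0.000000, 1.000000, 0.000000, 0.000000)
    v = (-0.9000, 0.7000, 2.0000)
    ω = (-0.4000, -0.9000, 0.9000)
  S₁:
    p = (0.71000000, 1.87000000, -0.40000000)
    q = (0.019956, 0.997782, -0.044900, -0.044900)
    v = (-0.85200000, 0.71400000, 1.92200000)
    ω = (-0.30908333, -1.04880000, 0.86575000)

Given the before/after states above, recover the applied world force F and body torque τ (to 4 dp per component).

F = (2.4000, 0.7000, -3.9000)
τ = (0.0200, -0.0600, -0.0800)

v₁ − v₀ = (0.04800000, 0.01400000, -0.07800000)
F = m·Δv/dt = (2.4000, 0.7000, -3.9000)
rate change Δω = (0.09091667, -0.14880000, -0.03425000)
ω₀×(Iω₀) = (-0.0891, 0.0144, -0.0252)
applied torque τ = (0.0200, -0.0600, -0.0800)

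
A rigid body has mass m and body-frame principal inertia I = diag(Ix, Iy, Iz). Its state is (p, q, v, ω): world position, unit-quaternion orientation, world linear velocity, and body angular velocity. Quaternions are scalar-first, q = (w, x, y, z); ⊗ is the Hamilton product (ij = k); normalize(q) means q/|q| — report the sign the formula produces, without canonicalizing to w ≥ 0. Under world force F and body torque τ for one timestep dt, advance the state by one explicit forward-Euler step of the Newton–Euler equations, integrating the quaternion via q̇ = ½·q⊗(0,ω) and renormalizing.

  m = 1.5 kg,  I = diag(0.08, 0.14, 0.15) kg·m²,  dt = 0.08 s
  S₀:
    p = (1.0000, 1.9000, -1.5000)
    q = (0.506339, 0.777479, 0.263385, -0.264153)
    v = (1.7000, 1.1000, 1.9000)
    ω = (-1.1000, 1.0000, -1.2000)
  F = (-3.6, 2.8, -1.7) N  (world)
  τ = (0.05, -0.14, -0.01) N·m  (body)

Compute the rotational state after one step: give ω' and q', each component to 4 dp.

(τ − ω×Iω)/I = (0.7750, -0.3400, 0.3733)
new body rate ω' = (-1.0380, 0.9728, -1.1701)
2q̇ = q⊗(0,ω) = (0.2748583, -0.6088819, 1.7298821, 0.4595957)
q' = normalize(q + ½dt·q⊗(0,ω)) = (0.5158, 0.7509, 0.3316, -0.2451)

ω' = (-1.0380, 0.9728, -1.1701)
q' = (0.5158, 0.7509, 0.3316, -0.2451)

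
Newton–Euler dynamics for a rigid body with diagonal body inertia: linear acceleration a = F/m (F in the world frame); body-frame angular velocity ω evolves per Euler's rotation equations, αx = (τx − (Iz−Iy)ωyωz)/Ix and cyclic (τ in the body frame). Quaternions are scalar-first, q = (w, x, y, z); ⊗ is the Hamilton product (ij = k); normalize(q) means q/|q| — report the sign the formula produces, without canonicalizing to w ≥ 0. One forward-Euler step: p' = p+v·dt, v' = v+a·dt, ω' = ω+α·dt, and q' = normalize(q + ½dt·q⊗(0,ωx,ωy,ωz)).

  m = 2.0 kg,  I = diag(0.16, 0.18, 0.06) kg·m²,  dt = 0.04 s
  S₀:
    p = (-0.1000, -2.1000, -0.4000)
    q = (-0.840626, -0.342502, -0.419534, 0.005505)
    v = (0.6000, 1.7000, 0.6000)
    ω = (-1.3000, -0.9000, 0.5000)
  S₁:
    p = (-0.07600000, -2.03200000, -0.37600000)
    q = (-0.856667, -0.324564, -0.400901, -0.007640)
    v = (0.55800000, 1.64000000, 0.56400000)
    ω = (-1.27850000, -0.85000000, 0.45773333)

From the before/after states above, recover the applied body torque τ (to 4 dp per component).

rate change Δω = (0.02150000, 0.05000000, -0.04226667)
ω₀×(Iω₀) = (0.0540, -0.0650, 0.0234)
applied torque τ = (0.1400, 0.1600, -0.0400)

τ = (0.1400, 0.1600, -0.0400)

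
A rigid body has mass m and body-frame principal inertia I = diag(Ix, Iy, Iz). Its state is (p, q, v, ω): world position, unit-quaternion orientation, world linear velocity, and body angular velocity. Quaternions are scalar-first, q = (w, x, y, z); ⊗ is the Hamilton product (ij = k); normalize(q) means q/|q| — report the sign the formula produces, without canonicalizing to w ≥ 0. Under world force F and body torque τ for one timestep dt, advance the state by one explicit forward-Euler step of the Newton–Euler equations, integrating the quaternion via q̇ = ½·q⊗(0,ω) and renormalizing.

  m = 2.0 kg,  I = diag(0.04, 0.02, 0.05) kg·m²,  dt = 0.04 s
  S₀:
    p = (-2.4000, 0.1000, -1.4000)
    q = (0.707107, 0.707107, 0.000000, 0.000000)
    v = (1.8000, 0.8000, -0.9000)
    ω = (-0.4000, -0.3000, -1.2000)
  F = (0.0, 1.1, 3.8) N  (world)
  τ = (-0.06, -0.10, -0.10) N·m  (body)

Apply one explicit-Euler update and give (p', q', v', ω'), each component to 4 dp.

p' = (-2.3280, 0.1320, -1.4360)
q' = (0.7125, 0.7012, 0.0127, -0.0212)
v' = (1.8000, 0.8220, -0.8240)
ω' = (-0.4708, -0.4904, -1.2781)

new position p' = (-2.3280, 0.1320, -1.4360)
v' = v + a·dt = (1.8000, 0.8220, -0.8240)
α = I⁻¹(τ − ω×Iω) = (-1.7700, -4.7600, -1.9520)
ω + α·dt = (-0.4708, -0.4904, -1.2781)
Hamilton product q⊗(0,ω) = (0.2828428, -0.2828428, 0.6363963, -1.0606605)
q + ½dt·q⊗(0,ω), renormalized = (0.7125, 0.7012, 0.0127, -0.0212)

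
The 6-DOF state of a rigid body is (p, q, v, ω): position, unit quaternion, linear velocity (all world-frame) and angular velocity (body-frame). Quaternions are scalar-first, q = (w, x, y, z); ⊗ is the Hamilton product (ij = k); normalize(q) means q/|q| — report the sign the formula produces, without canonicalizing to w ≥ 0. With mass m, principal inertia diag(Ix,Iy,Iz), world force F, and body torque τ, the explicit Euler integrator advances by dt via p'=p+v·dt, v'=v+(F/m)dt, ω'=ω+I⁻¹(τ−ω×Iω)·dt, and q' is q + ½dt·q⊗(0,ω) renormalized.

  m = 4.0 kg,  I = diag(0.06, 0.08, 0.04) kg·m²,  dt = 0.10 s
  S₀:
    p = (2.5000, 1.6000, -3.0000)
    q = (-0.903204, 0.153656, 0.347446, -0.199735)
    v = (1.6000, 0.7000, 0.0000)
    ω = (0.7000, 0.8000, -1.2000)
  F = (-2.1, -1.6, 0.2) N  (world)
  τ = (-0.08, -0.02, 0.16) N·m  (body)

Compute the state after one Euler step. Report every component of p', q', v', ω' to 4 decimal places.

p' = (2.6600, 1.6700, -3.0000)
q' = (-0.9315, 0.1088, 0.3125, -0.1511)
v' = (1.5475, 0.6600, 0.0050)
ω' = (0.5027, 0.7960, -0.8280)

α = I⁻¹(τ − ω×Iω) = (-1.9733, -0.0400, 3.7200)
new body rate ω' = (0.5027, 0.7960, -0.8280)
q⊗(0,ω) = (-0.6251980, -0.8893900, -0.6779905, 0.9635574)
updated quaternion q' = (-0.9315, 0.1088, 0.3125, -0.1511)
a = (-0.5250, -0.4000, 0.0500)
new position p' = (2.6600, 1.6700, -3.0000)
new velocity v' = (1.5475, 0.6600, 0.0050)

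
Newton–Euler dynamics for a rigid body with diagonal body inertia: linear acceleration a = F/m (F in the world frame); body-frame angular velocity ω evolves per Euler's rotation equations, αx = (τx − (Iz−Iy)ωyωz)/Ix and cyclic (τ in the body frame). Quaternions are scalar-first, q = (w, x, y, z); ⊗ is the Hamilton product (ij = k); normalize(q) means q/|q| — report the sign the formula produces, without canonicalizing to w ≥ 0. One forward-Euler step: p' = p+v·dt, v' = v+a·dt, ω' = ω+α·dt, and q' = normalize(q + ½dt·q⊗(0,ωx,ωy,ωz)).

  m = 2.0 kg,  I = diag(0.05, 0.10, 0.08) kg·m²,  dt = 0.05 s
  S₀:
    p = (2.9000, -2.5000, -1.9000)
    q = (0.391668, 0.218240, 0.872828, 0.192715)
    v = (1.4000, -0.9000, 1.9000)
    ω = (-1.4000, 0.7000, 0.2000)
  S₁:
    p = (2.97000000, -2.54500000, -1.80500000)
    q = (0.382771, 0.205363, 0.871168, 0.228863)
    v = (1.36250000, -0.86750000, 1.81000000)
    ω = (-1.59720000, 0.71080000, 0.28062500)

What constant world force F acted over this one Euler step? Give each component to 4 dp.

Δv = v₁−v₀ = (-0.03750000, 0.03250000, -0.09000000)
applied force F = (-1.5000, 1.3000, -3.6000)

F = (-1.5000, 1.3000, -3.6000)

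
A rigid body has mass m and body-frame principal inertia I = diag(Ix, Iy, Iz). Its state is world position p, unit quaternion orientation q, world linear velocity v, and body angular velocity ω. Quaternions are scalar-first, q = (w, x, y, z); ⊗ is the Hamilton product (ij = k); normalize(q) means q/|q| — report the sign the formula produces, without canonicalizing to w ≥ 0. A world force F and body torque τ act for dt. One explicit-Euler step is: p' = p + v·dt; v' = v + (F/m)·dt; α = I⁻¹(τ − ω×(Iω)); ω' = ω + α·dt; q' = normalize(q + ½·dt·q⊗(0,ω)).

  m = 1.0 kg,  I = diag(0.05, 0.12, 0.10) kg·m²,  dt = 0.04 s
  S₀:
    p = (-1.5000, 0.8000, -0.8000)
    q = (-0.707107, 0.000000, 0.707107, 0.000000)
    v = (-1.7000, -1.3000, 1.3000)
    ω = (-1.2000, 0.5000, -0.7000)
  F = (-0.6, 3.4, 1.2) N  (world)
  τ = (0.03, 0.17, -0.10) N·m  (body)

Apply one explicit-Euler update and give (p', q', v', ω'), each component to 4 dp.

linear accel F/m = (-0.6000, 3.4000, 1.2000)
p + v·dt = (-1.5680, 0.7480, -0.7480)
v' = v + a·dt = (-1.7240, -1.1640, 1.3480)
angular accel α = (0.4600, 1.7667, -0.5800)
ω + α·dt = (-1.1816, 0.5707, -0.7232)
Hamilton product q⊗(0,ω) = (-0.3535535, 0.3535535, -0.3535535, 1.3435033)
updated quaternion q' = (-0.7139, 0.0071, 0.6997, 0.0269)

p' = (-1.5680, 0.7480, -0.7480)
q' = (-0.7139, 0.0071, 0.6997, 0.0269)
v' = (-1.7240, -1.1640, 1.3480)
ω' = (-1.1816, 0.5707, -0.7232)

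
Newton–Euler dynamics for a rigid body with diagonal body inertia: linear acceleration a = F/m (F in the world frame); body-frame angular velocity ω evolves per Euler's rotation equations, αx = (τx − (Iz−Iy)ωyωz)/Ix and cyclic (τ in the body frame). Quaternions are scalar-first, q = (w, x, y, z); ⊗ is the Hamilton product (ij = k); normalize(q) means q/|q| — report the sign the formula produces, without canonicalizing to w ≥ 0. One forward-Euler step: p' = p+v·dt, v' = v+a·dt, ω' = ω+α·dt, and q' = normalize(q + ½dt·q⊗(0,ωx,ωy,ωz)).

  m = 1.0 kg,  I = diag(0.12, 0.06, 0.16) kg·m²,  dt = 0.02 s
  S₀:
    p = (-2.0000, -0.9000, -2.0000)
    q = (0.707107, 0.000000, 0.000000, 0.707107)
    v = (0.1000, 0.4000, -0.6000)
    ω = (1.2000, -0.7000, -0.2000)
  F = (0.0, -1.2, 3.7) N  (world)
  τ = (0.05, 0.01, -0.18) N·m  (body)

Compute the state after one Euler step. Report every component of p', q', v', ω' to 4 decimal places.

p' = (-1.9980, -0.8920, -2.0120)
q' = (0.7085, 0.0134, 0.0035, 0.7056)
v' = (0.1000, 0.3760, -0.5260)
ω' = (1.2060, -0.6999, -0.2288)

new position p' = (-1.9980, -0.8920, -2.0120)
v + (F/m)dt = (0.1000, 0.3760, -0.5260)
angular accel α = (0.3000, 0.0067, -1.4400)
new body rate ω' = (1.2060, -0.6999, -0.2288)
q⊗(0,ω) = (0.1414214, 1.3435033, 0.3535535, -0.1414214)
q + ½dt·q⊗(0,ω), renormalized = (0.7085, 0.0134, 0.0035, 0.7056)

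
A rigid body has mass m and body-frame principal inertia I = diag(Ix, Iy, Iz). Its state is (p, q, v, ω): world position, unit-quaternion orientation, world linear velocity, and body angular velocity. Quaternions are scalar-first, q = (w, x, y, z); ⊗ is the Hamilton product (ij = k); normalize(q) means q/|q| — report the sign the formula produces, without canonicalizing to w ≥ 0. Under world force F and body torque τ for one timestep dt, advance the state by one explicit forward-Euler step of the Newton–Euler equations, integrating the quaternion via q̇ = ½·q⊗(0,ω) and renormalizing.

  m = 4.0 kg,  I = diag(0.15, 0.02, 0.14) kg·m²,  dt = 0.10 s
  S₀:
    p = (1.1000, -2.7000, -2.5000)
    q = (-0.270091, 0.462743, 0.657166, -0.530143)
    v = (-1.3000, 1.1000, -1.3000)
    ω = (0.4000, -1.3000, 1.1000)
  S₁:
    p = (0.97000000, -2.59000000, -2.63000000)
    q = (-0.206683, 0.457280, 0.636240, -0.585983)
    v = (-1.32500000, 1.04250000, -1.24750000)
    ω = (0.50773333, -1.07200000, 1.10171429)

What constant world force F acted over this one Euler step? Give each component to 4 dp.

velocity change Δv = (-0.02500000, -0.05750000, 0.05250000)
F = m·Δv/dt = (-1.0000, -2.3000, 2.1000)

F = (-1.0000, -2.3000, 2.1000)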